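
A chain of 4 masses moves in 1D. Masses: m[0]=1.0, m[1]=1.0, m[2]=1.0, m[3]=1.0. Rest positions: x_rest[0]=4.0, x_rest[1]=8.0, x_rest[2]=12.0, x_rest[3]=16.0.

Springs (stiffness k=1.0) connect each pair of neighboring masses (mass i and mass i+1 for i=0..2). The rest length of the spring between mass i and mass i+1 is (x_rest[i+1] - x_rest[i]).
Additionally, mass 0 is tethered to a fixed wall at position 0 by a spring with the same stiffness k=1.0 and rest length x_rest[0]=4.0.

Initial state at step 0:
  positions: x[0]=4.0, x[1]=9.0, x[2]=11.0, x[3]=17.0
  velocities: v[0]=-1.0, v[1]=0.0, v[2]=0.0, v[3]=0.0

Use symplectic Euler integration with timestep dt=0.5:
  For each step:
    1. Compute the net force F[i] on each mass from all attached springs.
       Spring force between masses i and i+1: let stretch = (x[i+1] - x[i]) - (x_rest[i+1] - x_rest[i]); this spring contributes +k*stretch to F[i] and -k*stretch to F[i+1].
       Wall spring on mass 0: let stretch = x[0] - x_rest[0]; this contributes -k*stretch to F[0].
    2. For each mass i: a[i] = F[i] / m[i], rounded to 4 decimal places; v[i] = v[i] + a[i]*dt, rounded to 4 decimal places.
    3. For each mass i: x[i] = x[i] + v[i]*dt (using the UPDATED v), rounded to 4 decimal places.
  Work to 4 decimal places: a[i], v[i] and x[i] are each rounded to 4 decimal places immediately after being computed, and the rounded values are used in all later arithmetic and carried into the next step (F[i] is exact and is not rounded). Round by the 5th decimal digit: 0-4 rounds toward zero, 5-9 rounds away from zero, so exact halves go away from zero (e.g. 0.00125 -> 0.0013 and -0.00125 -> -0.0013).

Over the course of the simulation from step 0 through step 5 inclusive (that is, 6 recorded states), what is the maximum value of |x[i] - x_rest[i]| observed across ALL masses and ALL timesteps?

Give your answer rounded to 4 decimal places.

Step 0: x=[4.0000 9.0000 11.0000 17.0000] v=[-1.0000 0.0000 0.0000 0.0000]
Step 1: x=[3.7500 8.2500 12.0000 16.5000] v=[-0.5000 -1.5000 2.0000 -1.0000]
Step 2: x=[3.6875 7.3125 13.1875 15.8750] v=[-0.1250 -1.8750 2.3750 -1.2500]
Step 3: x=[3.6094 6.9375 13.5782 15.5781] v=[-0.1563 -0.7500 0.7813 -0.5938]
Step 4: x=[3.4609 7.3907 12.8087 15.7813] v=[-0.2970 0.9063 -1.5391 0.4063]
Step 5: x=[3.4296 8.2159 11.4278 16.2413] v=[-0.0626 1.6504 -2.7618 0.9200]
Max displacement = 1.5782

Answer: 1.5782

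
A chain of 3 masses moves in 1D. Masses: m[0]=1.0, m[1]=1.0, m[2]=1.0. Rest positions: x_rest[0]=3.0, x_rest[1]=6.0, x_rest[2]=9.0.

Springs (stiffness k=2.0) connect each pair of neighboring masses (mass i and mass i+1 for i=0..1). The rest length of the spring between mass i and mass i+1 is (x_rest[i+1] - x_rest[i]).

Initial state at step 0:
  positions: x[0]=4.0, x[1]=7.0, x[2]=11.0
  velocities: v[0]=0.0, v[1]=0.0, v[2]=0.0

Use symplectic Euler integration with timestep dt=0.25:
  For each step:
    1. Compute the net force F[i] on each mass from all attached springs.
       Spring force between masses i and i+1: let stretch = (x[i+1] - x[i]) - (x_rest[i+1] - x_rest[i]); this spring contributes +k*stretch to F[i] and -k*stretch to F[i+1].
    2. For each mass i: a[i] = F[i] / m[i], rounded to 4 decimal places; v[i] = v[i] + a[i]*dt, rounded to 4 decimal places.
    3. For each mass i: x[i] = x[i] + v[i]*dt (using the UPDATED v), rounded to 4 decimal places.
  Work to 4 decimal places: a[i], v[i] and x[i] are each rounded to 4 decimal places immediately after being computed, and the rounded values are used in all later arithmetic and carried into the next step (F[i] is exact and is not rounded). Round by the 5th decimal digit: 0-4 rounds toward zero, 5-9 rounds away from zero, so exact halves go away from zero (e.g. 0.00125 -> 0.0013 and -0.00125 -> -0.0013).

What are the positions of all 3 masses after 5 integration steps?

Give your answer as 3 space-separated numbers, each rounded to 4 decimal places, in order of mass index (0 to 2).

Step 0: x=[4.0000 7.0000 11.0000] v=[0.0000 0.0000 0.0000]
Step 1: x=[4.0000 7.1250 10.8750] v=[0.0000 0.5000 -0.5000]
Step 2: x=[4.0156 7.3281 10.6563] v=[0.0625 0.8125 -0.8750]
Step 3: x=[4.0703 7.5332 10.3965] v=[0.2188 0.8204 -1.0391]
Step 4: x=[4.1829 7.6634 10.1538] v=[0.4503 0.5206 -0.9708]
Step 5: x=[4.3556 7.6698 9.9748] v=[0.6906 0.0256 -0.7160]

Answer: 4.3556 7.6698 9.9748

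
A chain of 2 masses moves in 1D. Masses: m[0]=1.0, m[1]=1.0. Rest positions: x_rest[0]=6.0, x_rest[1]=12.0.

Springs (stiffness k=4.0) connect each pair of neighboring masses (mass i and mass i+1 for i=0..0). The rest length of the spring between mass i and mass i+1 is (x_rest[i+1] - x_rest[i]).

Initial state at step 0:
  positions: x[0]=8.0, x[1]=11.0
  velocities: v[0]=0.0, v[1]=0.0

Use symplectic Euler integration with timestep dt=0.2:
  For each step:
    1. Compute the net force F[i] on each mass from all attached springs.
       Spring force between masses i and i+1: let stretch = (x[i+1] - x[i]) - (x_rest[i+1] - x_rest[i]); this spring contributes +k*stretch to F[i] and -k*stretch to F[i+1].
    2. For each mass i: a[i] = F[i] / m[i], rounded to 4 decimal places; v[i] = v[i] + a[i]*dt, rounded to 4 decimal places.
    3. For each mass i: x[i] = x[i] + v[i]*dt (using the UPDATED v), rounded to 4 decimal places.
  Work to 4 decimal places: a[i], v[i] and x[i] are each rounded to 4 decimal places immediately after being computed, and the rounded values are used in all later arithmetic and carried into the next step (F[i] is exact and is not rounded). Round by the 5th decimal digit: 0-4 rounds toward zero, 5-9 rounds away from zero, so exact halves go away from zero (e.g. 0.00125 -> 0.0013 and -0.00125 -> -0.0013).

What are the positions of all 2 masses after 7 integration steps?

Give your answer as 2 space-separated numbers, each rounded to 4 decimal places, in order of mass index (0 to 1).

Answer: 5.8751 13.1249

Derivation:
Step 0: x=[8.0000 11.0000] v=[0.0000 0.0000]
Step 1: x=[7.5200 11.4800] v=[-2.4000 2.4000]
Step 2: x=[6.7136 12.2864] v=[-4.0320 4.0320]
Step 3: x=[5.8388 13.1612] v=[-4.3738 4.3738]
Step 4: x=[5.1756 13.8244] v=[-3.3159 3.3159]
Step 5: x=[4.9362 14.0638] v=[-1.1969 1.1969]
Step 6: x=[5.1972 13.8028] v=[1.3052 -1.3052]
Step 7: x=[5.8751 13.1249] v=[3.3897 -3.3897]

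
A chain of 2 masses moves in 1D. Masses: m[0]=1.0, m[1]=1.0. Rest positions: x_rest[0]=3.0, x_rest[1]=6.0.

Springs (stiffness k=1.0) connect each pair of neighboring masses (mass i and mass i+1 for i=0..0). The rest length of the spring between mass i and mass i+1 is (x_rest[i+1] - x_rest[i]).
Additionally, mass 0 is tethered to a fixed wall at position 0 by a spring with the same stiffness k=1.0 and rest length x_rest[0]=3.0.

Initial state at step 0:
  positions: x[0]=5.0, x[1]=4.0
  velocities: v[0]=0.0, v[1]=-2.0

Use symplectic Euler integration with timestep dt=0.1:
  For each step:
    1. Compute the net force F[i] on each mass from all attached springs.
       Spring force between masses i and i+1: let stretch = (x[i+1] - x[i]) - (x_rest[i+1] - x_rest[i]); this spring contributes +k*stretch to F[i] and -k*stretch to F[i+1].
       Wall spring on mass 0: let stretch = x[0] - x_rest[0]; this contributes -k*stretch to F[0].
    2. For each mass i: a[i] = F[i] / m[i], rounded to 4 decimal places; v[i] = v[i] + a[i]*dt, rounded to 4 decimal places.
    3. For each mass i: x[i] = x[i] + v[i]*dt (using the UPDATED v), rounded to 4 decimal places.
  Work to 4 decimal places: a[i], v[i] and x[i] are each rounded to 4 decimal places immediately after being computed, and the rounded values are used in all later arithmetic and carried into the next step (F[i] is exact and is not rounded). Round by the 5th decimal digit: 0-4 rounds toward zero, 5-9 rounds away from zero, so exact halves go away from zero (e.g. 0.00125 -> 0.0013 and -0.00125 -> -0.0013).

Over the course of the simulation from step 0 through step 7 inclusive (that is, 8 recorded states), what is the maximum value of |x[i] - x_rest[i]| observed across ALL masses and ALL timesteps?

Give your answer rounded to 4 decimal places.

Answer: 2.3950

Derivation:
Step 0: x=[5.0000 4.0000] v=[0.0000 -2.0000]
Step 1: x=[4.9400 3.8400] v=[-0.6000 -1.6000]
Step 2: x=[4.8196 3.7210] v=[-1.2040 -1.1900]
Step 3: x=[4.6400 3.6430] v=[-1.7958 -0.7801]
Step 4: x=[4.4041 3.6050] v=[-2.3595 -0.3804]
Step 5: x=[4.1161 3.6050] v=[-2.8798 -0.0005]
Step 6: x=[3.7819 3.6401] v=[-3.3425 0.3506]
Step 7: x=[3.4084 3.7066] v=[-3.7349 0.6648]
Max displacement = 2.3950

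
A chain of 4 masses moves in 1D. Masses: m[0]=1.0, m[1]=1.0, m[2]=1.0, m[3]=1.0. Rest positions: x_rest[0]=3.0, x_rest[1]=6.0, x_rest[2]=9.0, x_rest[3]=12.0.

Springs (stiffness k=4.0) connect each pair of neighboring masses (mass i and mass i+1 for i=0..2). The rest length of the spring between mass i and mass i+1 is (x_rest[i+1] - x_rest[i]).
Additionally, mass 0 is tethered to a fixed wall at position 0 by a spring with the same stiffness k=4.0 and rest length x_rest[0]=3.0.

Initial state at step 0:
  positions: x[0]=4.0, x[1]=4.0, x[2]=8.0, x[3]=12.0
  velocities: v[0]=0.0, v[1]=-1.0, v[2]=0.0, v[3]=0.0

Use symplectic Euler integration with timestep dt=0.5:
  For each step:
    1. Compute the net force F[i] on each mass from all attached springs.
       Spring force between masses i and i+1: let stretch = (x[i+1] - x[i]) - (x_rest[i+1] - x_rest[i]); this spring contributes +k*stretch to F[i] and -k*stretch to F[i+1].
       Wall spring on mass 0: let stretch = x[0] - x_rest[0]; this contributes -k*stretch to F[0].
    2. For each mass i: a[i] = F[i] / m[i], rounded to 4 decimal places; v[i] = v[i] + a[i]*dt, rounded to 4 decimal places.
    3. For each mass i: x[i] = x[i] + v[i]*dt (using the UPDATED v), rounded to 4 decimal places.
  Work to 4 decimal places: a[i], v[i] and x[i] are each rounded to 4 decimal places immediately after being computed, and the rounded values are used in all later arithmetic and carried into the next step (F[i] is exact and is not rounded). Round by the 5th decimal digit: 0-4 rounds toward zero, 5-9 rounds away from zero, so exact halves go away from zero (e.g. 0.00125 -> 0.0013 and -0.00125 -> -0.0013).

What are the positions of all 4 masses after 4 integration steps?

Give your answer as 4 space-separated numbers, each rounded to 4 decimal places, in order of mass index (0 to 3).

Answer: 3.0000 6.0000 8.5000 11.5000

Derivation:
Step 0: x=[4.0000 4.0000 8.0000 12.0000] v=[0.0000 -1.0000 0.0000 0.0000]
Step 1: x=[0.0000 7.5000 8.0000 11.0000] v=[-8.0000 7.0000 0.0000 -2.0000]
Step 2: x=[3.5000 4.0000 10.5000 10.0000] v=[7.0000 -7.0000 5.0000 -2.0000]
Step 3: x=[4.0000 6.5000 6.0000 12.5000] v=[1.0000 5.0000 -9.0000 5.0000]
Step 4: x=[3.0000 6.0000 8.5000 11.5000] v=[-2.0000 -1.0000 5.0000 -2.0000]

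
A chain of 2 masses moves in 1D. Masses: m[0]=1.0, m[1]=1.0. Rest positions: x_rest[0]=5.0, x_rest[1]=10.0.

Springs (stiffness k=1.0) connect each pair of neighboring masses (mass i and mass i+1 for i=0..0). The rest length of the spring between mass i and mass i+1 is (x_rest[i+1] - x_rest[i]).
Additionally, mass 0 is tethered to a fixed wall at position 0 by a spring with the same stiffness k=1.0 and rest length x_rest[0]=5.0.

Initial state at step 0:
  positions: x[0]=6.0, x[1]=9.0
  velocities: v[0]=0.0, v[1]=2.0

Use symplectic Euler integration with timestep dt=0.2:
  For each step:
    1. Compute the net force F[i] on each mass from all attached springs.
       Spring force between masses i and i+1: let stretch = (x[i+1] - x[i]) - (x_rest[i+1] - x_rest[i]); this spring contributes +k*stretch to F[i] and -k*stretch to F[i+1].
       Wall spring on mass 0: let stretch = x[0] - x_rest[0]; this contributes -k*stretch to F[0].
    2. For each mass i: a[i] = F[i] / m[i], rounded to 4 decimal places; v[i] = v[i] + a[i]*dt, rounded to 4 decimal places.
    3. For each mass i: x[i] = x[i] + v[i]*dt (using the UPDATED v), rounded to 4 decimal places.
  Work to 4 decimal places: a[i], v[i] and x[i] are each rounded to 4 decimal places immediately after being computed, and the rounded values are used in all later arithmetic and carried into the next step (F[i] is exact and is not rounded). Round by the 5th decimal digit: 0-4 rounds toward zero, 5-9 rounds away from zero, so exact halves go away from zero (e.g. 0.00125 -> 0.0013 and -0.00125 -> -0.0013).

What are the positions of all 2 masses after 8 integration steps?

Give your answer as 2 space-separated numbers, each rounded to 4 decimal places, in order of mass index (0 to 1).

Answer: 4.7358 12.6830

Derivation:
Step 0: x=[6.0000 9.0000] v=[0.0000 2.0000]
Step 1: x=[5.8800 9.4800] v=[-0.6000 2.4000]
Step 2: x=[5.6688 10.0160] v=[-1.0560 2.6800]
Step 3: x=[5.4047 10.5781] v=[-1.3203 2.8106]
Step 4: x=[5.1314 11.1333] v=[-1.3666 2.7759]
Step 5: x=[4.8929 11.6484] v=[-1.1925 2.5755]
Step 6: x=[4.7289 12.0933] v=[-0.8200 2.2244]
Step 7: x=[4.6703 12.4436] v=[-0.2929 1.7515]
Step 8: x=[4.7358 12.6830] v=[0.3277 1.1968]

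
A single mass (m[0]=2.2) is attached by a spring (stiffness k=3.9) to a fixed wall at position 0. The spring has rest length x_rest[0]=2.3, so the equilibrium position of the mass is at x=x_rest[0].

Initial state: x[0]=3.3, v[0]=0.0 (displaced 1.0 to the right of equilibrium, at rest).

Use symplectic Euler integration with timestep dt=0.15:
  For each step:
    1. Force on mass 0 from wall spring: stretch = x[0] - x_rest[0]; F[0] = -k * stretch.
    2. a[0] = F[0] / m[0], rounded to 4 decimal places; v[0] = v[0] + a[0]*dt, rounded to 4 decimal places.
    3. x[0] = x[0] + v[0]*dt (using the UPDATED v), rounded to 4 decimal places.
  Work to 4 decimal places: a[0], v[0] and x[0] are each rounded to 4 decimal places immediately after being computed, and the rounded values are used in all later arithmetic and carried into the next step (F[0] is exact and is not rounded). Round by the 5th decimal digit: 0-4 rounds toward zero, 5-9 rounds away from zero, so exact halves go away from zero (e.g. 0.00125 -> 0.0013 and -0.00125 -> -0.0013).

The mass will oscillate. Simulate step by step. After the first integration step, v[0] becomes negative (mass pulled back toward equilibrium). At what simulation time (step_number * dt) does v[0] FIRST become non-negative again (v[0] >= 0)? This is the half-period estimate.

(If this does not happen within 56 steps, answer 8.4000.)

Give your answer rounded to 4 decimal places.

Step 0: x=[3.3000] v=[0.0000]
Step 1: x=[3.2601] v=[-0.2659]
Step 2: x=[3.1819] v=[-0.5212]
Step 3: x=[3.0685] v=[-0.7557]
Step 4: x=[2.9245] v=[-0.9600]
Step 5: x=[2.7556] v=[-1.1261]
Step 6: x=[2.5685] v=[-1.2473]
Step 7: x=[2.3707] v=[-1.3187]
Step 8: x=[2.1701] v=[-1.3375]
Step 9: x=[1.9747] v=[-1.3030]
Step 10: x=[1.7922] v=[-1.2165]
Step 11: x=[1.6300] v=[-1.0815]
Step 12: x=[1.4945] v=[-0.9033]
Step 13: x=[1.3911] v=[-0.6891]
Step 14: x=[1.3240] v=[-0.4474]
Step 15: x=[1.2958] v=[-0.1879]
Step 16: x=[1.3077] v=[0.0791]
First v>=0 after going negative at step 16, time=2.4000

Answer: 2.4000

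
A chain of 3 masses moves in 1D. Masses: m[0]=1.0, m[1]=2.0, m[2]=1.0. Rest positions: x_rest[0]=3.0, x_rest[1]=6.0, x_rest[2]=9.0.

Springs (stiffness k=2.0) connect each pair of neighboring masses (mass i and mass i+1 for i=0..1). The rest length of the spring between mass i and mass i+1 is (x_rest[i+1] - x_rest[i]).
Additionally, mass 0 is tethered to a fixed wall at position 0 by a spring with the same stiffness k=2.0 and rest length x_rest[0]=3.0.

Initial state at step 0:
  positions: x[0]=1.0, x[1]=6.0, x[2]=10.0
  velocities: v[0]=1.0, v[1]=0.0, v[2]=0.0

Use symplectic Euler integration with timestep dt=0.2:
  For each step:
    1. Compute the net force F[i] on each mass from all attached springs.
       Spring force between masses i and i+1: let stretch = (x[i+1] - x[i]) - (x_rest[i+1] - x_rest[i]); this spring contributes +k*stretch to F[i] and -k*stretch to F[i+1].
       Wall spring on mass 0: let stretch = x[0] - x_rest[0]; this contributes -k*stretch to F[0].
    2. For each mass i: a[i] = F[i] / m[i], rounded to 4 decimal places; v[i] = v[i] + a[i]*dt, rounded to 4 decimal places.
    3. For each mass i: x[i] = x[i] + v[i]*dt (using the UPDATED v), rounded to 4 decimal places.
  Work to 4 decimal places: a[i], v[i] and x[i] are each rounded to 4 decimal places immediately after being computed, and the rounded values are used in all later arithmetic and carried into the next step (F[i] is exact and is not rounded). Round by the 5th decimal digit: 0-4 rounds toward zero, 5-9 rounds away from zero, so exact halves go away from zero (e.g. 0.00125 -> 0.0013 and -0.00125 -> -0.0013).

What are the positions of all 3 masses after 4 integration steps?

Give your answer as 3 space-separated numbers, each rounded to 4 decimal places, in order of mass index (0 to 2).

Step 0: x=[1.0000 6.0000 10.0000] v=[1.0000 0.0000 0.0000]
Step 1: x=[1.5200 5.9600 9.9200] v=[2.6000 -0.2000 -0.4000]
Step 2: x=[2.2736 5.9008 9.7632] v=[3.7680 -0.2960 -0.7840]
Step 3: x=[3.1355 5.8510 9.5374] v=[4.3094 -0.2490 -1.1290]
Step 4: x=[3.9638 5.8400 9.2567] v=[4.1414 -0.0548 -1.4036]

Answer: 3.9638 5.8400 9.2567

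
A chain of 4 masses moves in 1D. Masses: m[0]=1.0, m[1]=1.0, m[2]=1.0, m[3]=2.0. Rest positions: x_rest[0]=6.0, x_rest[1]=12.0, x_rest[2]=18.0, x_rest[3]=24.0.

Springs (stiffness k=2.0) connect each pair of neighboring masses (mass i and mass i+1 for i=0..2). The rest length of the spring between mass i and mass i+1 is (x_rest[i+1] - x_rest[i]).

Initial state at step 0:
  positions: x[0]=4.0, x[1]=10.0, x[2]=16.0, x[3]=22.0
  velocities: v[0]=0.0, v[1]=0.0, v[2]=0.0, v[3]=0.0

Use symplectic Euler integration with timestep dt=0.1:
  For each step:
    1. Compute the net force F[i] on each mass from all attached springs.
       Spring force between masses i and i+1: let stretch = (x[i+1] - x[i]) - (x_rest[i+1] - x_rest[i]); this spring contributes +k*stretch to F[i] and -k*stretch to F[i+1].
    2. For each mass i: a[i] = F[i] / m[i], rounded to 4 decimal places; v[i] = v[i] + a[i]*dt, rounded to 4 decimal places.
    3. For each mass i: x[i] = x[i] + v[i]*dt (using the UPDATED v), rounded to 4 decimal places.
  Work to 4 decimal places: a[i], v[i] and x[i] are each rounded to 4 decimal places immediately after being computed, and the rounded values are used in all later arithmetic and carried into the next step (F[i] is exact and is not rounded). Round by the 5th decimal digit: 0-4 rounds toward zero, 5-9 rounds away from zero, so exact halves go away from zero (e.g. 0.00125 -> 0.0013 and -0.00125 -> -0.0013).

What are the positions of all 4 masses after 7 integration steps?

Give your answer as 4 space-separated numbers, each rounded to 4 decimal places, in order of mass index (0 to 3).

Answer: 4.0000 10.0000 16.0000 22.0000

Derivation:
Step 0: x=[4.0000 10.0000 16.0000 22.0000] v=[0.0000 0.0000 0.0000 0.0000]
Step 1: x=[4.0000 10.0000 16.0000 22.0000] v=[0.0000 0.0000 0.0000 0.0000]
Step 2: x=[4.0000 10.0000 16.0000 22.0000] v=[0.0000 0.0000 0.0000 0.0000]
Step 3: x=[4.0000 10.0000 16.0000 22.0000] v=[0.0000 0.0000 0.0000 0.0000]
Step 4: x=[4.0000 10.0000 16.0000 22.0000] v=[0.0000 0.0000 0.0000 0.0000]
Step 5: x=[4.0000 10.0000 16.0000 22.0000] v=[0.0000 0.0000 0.0000 0.0000]
Step 6: x=[4.0000 10.0000 16.0000 22.0000] v=[0.0000 0.0000 0.0000 0.0000]
Step 7: x=[4.0000 10.0000 16.0000 22.0000] v=[0.0000 0.0000 0.0000 0.0000]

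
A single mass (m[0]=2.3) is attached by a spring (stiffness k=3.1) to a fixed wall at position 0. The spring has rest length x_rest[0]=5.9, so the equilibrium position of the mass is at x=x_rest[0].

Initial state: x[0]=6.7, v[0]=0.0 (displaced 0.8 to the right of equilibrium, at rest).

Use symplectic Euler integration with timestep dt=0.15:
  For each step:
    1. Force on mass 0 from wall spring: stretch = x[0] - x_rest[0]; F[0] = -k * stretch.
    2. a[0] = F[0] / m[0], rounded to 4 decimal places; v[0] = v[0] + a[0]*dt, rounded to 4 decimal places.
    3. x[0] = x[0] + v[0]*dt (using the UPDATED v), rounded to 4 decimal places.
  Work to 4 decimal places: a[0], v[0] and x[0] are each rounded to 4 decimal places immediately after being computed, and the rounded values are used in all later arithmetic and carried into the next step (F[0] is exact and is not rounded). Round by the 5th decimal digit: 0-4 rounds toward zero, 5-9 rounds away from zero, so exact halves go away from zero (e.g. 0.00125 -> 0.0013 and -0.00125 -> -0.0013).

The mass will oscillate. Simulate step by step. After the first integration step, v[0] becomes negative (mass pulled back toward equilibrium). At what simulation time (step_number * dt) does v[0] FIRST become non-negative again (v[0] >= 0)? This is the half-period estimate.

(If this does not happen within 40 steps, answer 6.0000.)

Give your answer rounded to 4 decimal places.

Answer: 2.8500

Derivation:
Step 0: x=[6.7000] v=[0.0000]
Step 1: x=[6.6757] v=[-0.1617]
Step 2: x=[6.6279] v=[-0.3185]
Step 3: x=[6.5580] v=[-0.4657]
Step 4: x=[6.4682] v=[-0.5987]
Step 5: x=[6.3612] v=[-0.7136]
Step 6: x=[6.2402] v=[-0.8068]
Step 7: x=[6.1089] v=[-0.8756]
Step 8: x=[5.9712] v=[-0.9178]
Step 9: x=[5.8314] v=[-0.9322]
Step 10: x=[5.6937] v=[-0.9183]
Step 11: x=[5.5622] v=[-0.8766]
Step 12: x=[5.4410] v=[-0.8083]
Step 13: x=[5.3337] v=[-0.7155]
Step 14: x=[5.2436] v=[-0.6010]
Step 15: x=[5.1734] v=[-0.4683]
Step 16: x=[5.1252] v=[-0.3214]
Step 17: x=[5.1005] v=[-0.1648]
Step 18: x=[5.1000] v=[-0.0032]
Step 19: x=[5.1238] v=[0.1585]
First v>=0 after going negative at step 19, time=2.8500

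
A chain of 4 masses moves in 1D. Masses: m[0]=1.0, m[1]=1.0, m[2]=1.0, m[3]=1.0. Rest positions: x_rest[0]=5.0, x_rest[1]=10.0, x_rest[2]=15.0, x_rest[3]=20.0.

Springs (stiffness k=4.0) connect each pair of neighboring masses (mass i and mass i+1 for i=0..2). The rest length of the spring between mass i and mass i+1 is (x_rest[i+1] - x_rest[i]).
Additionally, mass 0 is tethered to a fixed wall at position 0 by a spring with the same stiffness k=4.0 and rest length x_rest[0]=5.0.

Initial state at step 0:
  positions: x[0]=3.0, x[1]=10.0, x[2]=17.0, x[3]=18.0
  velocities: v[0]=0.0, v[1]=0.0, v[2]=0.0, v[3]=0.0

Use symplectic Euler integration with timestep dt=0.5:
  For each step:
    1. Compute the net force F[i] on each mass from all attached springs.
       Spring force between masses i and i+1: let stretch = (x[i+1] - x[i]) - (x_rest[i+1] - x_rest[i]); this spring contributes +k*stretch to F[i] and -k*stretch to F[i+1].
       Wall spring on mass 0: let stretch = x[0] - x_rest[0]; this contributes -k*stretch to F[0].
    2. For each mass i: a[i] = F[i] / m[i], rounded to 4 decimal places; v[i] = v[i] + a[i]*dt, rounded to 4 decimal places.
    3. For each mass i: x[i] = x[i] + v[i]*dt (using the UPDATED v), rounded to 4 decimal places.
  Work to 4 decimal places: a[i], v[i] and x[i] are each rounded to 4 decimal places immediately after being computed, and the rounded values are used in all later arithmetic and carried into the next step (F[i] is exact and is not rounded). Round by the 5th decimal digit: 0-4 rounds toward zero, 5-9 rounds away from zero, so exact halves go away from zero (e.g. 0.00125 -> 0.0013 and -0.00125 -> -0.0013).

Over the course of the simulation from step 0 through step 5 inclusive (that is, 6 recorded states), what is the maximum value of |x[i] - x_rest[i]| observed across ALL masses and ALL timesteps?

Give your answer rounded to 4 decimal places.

Step 0: x=[3.0000 10.0000 17.0000 18.0000] v=[0.0000 0.0000 0.0000 0.0000]
Step 1: x=[7.0000 10.0000 11.0000 22.0000] v=[8.0000 0.0000 -12.0000 8.0000]
Step 2: x=[7.0000 8.0000 15.0000 20.0000] v=[0.0000 -4.0000 8.0000 -4.0000]
Step 3: x=[1.0000 12.0000 17.0000 18.0000] v=[-12.0000 8.0000 4.0000 -4.0000]
Step 4: x=[5.0000 10.0000 15.0000 20.0000] v=[8.0000 -4.0000 -4.0000 4.0000]
Step 5: x=[9.0000 8.0000 13.0000 22.0000] v=[8.0000 -4.0000 -4.0000 4.0000]
Max displacement = 4.0000

Answer: 4.0000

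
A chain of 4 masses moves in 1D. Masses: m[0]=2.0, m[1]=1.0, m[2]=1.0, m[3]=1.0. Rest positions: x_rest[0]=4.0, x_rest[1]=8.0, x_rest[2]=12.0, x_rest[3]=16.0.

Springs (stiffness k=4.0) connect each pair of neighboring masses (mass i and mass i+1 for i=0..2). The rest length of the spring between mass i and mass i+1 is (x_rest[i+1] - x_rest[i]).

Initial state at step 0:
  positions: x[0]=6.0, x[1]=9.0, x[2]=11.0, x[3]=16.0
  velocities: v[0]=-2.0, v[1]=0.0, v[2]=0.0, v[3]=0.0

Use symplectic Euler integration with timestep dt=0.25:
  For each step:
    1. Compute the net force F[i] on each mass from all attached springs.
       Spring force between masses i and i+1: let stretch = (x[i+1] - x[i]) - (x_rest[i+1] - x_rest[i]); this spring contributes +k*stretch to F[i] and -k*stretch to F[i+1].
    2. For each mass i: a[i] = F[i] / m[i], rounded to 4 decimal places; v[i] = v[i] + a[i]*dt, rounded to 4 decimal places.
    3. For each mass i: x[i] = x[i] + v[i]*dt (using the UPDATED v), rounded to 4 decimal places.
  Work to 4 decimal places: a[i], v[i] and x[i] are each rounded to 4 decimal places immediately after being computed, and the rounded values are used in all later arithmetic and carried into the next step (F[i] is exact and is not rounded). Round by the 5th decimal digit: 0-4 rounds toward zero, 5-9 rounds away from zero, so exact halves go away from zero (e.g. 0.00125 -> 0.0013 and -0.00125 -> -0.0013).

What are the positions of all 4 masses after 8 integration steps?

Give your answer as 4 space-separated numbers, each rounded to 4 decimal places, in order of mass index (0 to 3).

Answer: 2.0840 6.3178 11.8859 17.6287

Derivation:
Step 0: x=[6.0000 9.0000 11.0000 16.0000] v=[-2.0000 0.0000 0.0000 0.0000]
Step 1: x=[5.3750 8.7500 11.7500 15.7500] v=[-2.5000 -1.0000 3.0000 -1.0000]
Step 2: x=[4.6719 8.4063 12.7500 15.5000] v=[-2.8125 -1.3750 4.0000 -1.0000]
Step 3: x=[3.9356 8.2149 13.3516 15.5625] v=[-2.9453 -0.7657 2.4063 0.2500]
Step 4: x=[3.2342 8.2378 13.2217 16.0723] v=[-2.8057 0.0917 -0.5195 2.0391]
Step 5: x=[2.6582 8.2558 12.5585 16.8694] v=[-2.3039 0.0720 -2.6528 3.1885]
Step 6: x=[2.2819 7.9501 11.8974 17.5888] v=[-1.5051 -1.2229 -2.6446 2.8776]
Step 7: x=[2.1142 7.2142 11.6723 17.8854] v=[-0.6710 -2.9438 -0.9005 1.1862]
Step 8: x=[2.0840 6.3178 11.8859 17.6287] v=[-0.1210 -3.5857 0.8545 -1.0269]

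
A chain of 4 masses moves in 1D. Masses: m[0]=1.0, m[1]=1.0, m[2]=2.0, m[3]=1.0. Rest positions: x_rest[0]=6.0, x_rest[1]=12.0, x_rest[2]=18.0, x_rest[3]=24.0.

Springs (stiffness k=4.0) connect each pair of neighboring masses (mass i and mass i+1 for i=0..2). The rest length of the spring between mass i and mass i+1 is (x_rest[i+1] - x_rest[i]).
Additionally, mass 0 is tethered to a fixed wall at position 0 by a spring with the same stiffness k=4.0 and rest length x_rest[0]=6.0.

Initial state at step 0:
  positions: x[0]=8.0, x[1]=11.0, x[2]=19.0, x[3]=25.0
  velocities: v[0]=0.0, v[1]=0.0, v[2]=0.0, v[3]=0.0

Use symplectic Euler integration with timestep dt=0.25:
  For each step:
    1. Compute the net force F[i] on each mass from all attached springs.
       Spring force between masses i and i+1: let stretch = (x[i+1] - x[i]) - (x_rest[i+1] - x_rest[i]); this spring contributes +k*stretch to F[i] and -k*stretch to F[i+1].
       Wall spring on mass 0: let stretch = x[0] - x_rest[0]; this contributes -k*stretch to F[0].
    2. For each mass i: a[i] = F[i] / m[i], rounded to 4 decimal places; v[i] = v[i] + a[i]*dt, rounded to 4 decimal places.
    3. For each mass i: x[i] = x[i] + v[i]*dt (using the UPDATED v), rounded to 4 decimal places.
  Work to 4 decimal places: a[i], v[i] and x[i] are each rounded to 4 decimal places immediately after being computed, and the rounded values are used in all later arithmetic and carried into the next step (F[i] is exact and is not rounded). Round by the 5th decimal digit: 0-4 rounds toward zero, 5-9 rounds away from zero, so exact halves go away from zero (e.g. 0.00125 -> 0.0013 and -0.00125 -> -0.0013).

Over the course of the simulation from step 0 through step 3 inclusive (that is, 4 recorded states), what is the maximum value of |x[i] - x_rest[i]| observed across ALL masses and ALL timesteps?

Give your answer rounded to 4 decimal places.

Step 0: x=[8.0000 11.0000 19.0000 25.0000] v=[0.0000 0.0000 0.0000 0.0000]
Step 1: x=[6.7500 12.2500 18.7500 25.0000] v=[-5.0000 5.0000 -1.0000 0.0000]
Step 2: x=[5.1875 13.7500 18.4688 24.9375] v=[-6.2500 6.0000 -1.1250 -0.2500]
Step 3: x=[4.4688 14.2891 18.4063 24.7578] v=[-2.8750 2.1563 -0.2501 -0.7187]
Max displacement = 2.2891

Answer: 2.2891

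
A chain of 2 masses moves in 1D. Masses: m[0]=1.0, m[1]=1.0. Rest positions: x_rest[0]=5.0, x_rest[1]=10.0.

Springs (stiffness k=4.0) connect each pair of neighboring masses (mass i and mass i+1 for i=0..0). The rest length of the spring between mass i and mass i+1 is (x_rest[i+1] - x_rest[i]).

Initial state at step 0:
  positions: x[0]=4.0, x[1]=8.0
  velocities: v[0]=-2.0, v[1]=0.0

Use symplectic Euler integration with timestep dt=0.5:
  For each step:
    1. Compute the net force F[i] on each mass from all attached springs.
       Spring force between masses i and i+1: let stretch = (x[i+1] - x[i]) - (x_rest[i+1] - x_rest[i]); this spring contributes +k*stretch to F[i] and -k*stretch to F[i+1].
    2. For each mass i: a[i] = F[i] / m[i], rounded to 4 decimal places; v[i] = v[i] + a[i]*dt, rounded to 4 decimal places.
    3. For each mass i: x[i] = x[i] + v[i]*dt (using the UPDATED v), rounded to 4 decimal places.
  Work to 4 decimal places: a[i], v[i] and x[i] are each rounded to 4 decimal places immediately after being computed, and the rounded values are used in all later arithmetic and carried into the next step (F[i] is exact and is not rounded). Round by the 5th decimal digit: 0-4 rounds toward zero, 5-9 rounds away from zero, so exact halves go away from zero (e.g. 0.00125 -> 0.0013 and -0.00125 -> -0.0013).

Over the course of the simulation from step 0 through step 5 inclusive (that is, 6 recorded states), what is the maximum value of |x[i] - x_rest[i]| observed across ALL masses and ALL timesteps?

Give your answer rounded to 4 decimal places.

Answer: 5.0000

Derivation:
Step 0: x=[4.0000 8.0000] v=[-2.0000 0.0000]
Step 1: x=[2.0000 9.0000] v=[-4.0000 2.0000]
Step 2: x=[2.0000 8.0000] v=[0.0000 -2.0000]
Step 3: x=[3.0000 6.0000] v=[2.0000 -4.0000]
Step 4: x=[2.0000 6.0000] v=[-2.0000 0.0000]
Step 5: x=[0.0000 7.0000] v=[-4.0000 2.0000]
Max displacement = 5.0000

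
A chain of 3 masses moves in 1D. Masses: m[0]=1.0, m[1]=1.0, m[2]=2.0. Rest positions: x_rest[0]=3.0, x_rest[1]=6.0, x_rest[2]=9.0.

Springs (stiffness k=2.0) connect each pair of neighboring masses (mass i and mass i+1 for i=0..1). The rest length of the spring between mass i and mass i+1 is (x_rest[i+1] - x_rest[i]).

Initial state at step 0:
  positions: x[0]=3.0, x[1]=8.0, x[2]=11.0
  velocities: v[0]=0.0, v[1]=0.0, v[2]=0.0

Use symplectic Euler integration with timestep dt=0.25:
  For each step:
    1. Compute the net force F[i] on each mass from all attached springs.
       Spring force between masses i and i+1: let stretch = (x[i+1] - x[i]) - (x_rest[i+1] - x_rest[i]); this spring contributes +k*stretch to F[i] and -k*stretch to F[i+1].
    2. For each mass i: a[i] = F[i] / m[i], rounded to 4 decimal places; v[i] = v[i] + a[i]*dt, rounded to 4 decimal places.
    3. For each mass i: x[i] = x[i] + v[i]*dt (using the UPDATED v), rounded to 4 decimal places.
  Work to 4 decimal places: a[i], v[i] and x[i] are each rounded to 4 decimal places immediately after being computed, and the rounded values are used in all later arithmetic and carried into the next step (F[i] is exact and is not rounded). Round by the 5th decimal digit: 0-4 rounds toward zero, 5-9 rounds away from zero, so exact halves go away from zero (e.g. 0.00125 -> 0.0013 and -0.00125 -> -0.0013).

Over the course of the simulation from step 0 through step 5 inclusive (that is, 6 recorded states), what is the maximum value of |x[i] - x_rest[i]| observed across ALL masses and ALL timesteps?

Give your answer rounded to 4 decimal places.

Answer: 2.0524

Derivation:
Step 0: x=[3.0000 8.0000 11.0000] v=[0.0000 0.0000 0.0000]
Step 1: x=[3.2500 7.7500 11.0000] v=[1.0000 -1.0000 0.0000]
Step 2: x=[3.6875 7.3438 10.9844] v=[1.7500 -1.6250 -0.0625]
Step 3: x=[4.2071 6.9356 10.9287] v=[2.0782 -1.6329 -0.2227]
Step 4: x=[4.6927 6.6855 10.8110] v=[1.9425 -1.0006 -0.4710]
Step 5: x=[5.0524 6.7020 10.6229] v=[1.4389 0.0658 -0.7524]
Max displacement = 2.0524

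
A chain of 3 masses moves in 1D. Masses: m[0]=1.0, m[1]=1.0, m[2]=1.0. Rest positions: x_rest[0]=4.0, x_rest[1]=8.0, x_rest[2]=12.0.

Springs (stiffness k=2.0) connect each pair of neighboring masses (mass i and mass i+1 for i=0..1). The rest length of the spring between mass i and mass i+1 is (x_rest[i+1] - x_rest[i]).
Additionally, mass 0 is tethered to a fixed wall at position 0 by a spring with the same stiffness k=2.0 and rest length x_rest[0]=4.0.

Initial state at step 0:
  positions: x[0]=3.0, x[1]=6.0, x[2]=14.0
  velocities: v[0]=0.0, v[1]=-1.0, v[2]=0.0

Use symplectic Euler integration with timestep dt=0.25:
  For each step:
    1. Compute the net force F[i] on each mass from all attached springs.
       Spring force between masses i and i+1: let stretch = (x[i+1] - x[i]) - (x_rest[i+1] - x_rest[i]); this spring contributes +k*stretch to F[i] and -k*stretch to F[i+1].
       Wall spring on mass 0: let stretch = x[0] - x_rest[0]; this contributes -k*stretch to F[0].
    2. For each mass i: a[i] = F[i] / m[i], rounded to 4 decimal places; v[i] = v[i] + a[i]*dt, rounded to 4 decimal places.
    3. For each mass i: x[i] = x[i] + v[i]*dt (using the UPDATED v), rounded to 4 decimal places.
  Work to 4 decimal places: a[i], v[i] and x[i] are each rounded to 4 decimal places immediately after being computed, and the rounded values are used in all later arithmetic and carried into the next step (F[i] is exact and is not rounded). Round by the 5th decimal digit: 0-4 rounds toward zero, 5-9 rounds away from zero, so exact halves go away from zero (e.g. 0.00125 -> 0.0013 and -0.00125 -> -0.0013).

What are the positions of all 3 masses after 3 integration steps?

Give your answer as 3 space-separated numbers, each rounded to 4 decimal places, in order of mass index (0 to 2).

Answer: 3.2344 8.2149 11.5450

Derivation:
Step 0: x=[3.0000 6.0000 14.0000] v=[0.0000 -1.0000 0.0000]
Step 1: x=[3.0000 6.3750 13.5000] v=[0.0000 1.5000 -2.0000]
Step 2: x=[3.0469 7.2188 12.6094] v=[0.1875 3.3750 -3.5625]
Step 3: x=[3.2344 8.2149 11.5450] v=[0.7500 3.9844 -4.2578]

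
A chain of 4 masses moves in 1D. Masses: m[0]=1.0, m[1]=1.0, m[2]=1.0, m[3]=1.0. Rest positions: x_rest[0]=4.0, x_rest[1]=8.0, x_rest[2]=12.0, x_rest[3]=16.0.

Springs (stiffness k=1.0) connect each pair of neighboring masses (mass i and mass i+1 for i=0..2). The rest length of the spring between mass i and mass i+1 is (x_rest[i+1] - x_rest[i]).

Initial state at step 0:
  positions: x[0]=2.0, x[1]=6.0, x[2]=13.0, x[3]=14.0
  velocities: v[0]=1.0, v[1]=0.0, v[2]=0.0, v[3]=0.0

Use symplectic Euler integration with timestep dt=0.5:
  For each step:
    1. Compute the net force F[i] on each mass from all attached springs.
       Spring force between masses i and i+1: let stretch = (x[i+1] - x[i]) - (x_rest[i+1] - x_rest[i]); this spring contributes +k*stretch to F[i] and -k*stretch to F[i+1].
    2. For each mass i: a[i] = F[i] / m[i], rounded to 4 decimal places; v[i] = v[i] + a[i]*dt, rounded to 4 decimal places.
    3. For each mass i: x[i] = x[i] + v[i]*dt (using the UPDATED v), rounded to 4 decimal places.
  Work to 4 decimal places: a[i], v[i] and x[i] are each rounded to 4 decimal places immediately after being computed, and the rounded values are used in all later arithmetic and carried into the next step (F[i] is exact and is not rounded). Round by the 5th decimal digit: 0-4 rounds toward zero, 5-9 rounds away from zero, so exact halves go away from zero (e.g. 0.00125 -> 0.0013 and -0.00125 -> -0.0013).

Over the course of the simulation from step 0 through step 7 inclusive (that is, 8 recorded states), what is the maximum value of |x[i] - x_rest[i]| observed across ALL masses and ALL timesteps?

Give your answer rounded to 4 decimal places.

Answer: 3.2344

Derivation:
Step 0: x=[2.0000 6.0000 13.0000 14.0000] v=[1.0000 0.0000 0.0000 0.0000]
Step 1: x=[2.5000 6.7500 11.5000 14.7500] v=[1.0000 1.5000 -3.0000 1.5000]
Step 2: x=[3.0625 7.6250 9.6250 15.6875] v=[1.1250 1.7500 -3.7500 1.8750]
Step 3: x=[3.7657 7.8594 8.7656 16.1094] v=[1.4063 0.4688 -1.7188 0.8438]
Step 4: x=[4.4923 7.2969 9.5156 15.6954] v=[1.4532 -1.1250 1.5000 -0.8281]
Step 5: x=[4.9201 6.5879 11.2559 14.7364] v=[0.8555 -1.4180 3.4806 -1.9180]
Step 6: x=[4.7648 6.6290 12.6994 13.9073] v=[-0.3106 0.0821 2.8869 -1.6583]
Step 7: x=[4.0756 7.7216 12.9273 13.7762] v=[-1.3785 2.1852 0.4557 -0.2623]
Max displacement = 3.2344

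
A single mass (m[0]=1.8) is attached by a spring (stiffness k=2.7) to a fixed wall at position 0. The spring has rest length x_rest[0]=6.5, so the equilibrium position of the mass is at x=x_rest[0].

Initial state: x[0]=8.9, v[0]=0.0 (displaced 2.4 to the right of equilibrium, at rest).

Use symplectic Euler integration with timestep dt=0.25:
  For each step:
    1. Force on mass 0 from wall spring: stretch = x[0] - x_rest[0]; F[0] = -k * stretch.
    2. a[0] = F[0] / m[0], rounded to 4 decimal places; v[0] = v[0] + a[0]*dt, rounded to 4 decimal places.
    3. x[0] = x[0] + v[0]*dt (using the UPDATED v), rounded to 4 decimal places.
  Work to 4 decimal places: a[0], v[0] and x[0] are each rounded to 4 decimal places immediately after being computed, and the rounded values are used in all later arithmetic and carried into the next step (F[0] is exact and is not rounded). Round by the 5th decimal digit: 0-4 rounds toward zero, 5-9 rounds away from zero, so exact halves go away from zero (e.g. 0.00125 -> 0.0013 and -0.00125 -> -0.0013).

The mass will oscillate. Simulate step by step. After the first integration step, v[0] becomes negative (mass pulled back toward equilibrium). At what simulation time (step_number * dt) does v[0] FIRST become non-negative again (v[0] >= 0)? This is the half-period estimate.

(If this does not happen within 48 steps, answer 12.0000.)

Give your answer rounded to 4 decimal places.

Answer: 2.7500

Derivation:
Step 0: x=[8.9000] v=[0.0000]
Step 1: x=[8.6750] v=[-0.9000]
Step 2: x=[8.2461] v=[-1.7156]
Step 3: x=[7.6535] v=[-2.3704]
Step 4: x=[6.9528] v=[-2.8030]
Step 5: x=[6.2096] v=[-2.9728]
Step 6: x=[5.4936] v=[-2.8639]
Step 7: x=[4.8720] v=[-2.4865]
Step 8: x=[4.4030] v=[-1.8760]
Step 9: x=[4.1306] v=[-1.0896]
Step 10: x=[4.0803] v=[-0.2011]
Step 11: x=[4.2569] v=[0.7063]
First v>=0 after going negative at step 11, time=2.7500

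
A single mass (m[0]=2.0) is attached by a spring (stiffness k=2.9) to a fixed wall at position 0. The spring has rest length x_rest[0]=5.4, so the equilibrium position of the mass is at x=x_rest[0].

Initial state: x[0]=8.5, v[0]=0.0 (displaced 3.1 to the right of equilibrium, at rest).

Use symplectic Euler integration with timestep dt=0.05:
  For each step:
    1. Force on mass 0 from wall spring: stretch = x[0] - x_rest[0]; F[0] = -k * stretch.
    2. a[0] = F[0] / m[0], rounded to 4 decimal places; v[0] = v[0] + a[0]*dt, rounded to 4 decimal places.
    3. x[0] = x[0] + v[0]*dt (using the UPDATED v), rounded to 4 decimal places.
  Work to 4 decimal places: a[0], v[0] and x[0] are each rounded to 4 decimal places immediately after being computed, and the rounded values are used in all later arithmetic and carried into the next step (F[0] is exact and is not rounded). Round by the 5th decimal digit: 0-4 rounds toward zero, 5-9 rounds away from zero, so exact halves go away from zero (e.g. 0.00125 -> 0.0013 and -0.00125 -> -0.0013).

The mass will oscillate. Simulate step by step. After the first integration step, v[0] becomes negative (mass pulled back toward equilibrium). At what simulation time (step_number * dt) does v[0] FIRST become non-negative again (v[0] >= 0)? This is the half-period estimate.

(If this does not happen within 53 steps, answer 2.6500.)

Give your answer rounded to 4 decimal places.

Answer: 2.6500

Derivation:
Step 0: x=[8.5000] v=[0.0000]
Step 1: x=[8.4888] v=[-0.2248]
Step 2: x=[8.4664] v=[-0.4487]
Step 3: x=[8.4329] v=[-0.6710]
Step 4: x=[8.3884] v=[-0.8909]
Step 5: x=[8.3330] v=[-1.1076]
Step 6: x=[8.2670] v=[-1.3202]
Step 7: x=[8.1906] v=[-1.5281]
Step 8: x=[8.1041] v=[-1.7304]
Step 9: x=[8.0078] v=[-1.9264]
Step 10: x=[7.9020] v=[-2.1155]
Step 11: x=[7.7872] v=[-2.2969]
Step 12: x=[7.6637] v=[-2.4700]
Step 13: x=[7.5320] v=[-2.6341]
Step 14: x=[7.3926] v=[-2.7887]
Step 15: x=[7.2459] v=[-2.9332]
Step 16: x=[7.0926] v=[-3.0670]
Step 17: x=[6.9331] v=[-3.1897]
Step 18: x=[6.7681] v=[-3.3009]
Step 19: x=[6.5981] v=[-3.4001]
Step 20: x=[6.4238] v=[-3.4870]
Step 21: x=[6.2457] v=[-3.5612]
Step 22: x=[6.0646] v=[-3.6225]
Step 23: x=[5.8811] v=[-3.6707]
Step 24: x=[5.6958] v=[-3.7056]
Step 25: x=[5.5095] v=[-3.7270]
Step 26: x=[5.3228] v=[-3.7349]
Step 27: x=[5.1363] v=[-3.7293]
Step 28: x=[4.9508] v=[-3.7102]
Step 29: x=[4.7669] v=[-3.6776]
Step 30: x=[4.5853] v=[-3.6317]
Step 31: x=[4.4067] v=[-3.5726]
Step 32: x=[4.2317] v=[-3.5006]
Step 33: x=[4.0609] v=[-3.4159]
Step 34: x=[3.8950] v=[-3.3188]
Step 35: x=[3.7345] v=[-3.2097]
Step 36: x=[3.5801] v=[-3.0890]
Step 37: x=[3.4322] v=[-2.9571]
Step 38: x=[3.2915] v=[-2.8144]
Step 39: x=[3.1584] v=[-2.6615]
Step 40: x=[3.0335] v=[-2.4990]
Step 41: x=[2.9171] v=[-2.3274]
Step 42: x=[2.8097] v=[-2.1474]
Step 43: x=[2.7117] v=[-1.9596]
Step 44: x=[2.6235] v=[-1.7647]
Step 45: x=[2.5453] v=[-1.5634]
Step 46: x=[2.4775] v=[-1.3564]
Step 47: x=[2.4203] v=[-1.1445]
Step 48: x=[2.3739] v=[-0.9285]
Step 49: x=[2.3384] v=[-0.7091]
Step 50: x=[2.3140] v=[-0.4871]
Step 51: x=[2.3008] v=[-0.2634]
Step 52: x=[2.2989] v=[-0.0387]
Step 53: x=[2.3082] v=[0.1861]
First v>=0 after going negative at step 53, time=2.6500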